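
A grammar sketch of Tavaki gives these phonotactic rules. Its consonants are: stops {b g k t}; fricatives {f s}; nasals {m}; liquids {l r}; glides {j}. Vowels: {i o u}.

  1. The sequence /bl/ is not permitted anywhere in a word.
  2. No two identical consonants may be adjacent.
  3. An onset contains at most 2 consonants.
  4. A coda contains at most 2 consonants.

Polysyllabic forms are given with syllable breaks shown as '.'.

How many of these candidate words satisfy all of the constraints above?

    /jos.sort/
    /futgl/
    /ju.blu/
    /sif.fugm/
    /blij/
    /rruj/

0

/jos.sort/ — violates constraint 2: adjacent identical consonants /ss/ → illicit
/futgl/ — violates constraint 4: syllable 1 coda /tgl/ has 3 consonants (> 2) → illicit
/ju.blu/ — violates constraint 1: contains banned sequence /bl/ → illicit
/sif.fugm/ — violates constraint 2: adjacent identical consonants /ff/ → illicit
/blij/ — violates constraint 1: contains banned sequence /bl/ → illicit
/rruj/ — violates constraint 2: adjacent identical consonants /rr/ → illicit
No form is licit → 0.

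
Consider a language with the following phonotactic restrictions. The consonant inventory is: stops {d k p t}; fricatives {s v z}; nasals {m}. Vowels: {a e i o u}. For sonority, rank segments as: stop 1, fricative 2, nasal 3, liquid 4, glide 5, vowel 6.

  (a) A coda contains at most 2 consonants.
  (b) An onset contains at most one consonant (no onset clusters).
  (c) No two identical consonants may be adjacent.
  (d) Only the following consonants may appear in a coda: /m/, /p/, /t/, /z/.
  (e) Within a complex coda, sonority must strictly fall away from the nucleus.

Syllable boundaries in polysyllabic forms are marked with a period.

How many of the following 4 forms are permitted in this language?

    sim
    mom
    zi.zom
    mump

sim — σ1 onset /s/, coda /m/ ok → permitted
mom — σ1 onset /m/, coda /m/ ok → permitted
zi.zom — σ1 onset /z/, coda /∅/ ok; σ2 onset /z/, coda /m/ ok → permitted
mump — σ1 onset /m/, coda /mp/ (3→1 falls) ok → permitted
Permitted: sim, mom, zi.zom, mump → 4.

4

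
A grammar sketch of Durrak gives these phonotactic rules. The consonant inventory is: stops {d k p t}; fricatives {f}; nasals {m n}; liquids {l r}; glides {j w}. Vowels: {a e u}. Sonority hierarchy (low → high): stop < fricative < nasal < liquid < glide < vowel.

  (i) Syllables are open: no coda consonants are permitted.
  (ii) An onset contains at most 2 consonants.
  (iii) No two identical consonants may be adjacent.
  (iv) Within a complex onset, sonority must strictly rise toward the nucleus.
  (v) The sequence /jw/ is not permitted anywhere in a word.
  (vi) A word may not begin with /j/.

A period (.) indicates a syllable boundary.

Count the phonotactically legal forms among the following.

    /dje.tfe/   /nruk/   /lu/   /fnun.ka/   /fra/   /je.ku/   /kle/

/dje.tfe/ — σ1 onset /dj/ (1→5 rises), coda /∅/ ok; σ2 onset /tf/ (1→2 rises), coda /∅/ ok → phonotactically legal
/nruk/ — violates constraint (i): syllable 1 coda /k/ has 1 consonant (> 0) → phonotactically illegal
/lu/ — σ1 onset /l/, coda /∅/ ok → phonotactically legal
/fnun.ka/ — violates constraint (i): syllable 1 coda /n/ has 1 consonant (> 0) → phonotactically illegal
/fra/ — σ1 onset /fr/ (2→4 rises), coda /∅/ ok → phonotactically legal
/je.ku/ — violates constraint (vi): word begins with /j/ → phonotactically illegal
/kle/ — σ1 onset /kl/ (1→4 rises), coda /∅/ ok → phonotactically legal
Phonotactically legal: /dje.tfe/, /lu/, /fra/, /kle/ → 4.

4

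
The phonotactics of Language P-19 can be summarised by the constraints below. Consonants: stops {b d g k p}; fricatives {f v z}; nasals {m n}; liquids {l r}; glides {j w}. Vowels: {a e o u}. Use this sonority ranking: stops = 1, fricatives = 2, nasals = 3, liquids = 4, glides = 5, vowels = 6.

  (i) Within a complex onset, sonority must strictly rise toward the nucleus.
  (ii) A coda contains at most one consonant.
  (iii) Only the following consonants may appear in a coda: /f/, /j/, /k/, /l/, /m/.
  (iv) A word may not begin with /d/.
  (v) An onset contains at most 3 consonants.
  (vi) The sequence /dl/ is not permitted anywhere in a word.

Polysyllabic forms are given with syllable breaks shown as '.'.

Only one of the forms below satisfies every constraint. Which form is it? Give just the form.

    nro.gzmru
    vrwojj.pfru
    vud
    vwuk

vwuk

nro.gzmru — violates constraint (v): syllable 2 onset /gzmr/ has 4 consonants (> 3) → ill-formed
vrwojj.pfru — violates constraint (ii): syllable 1 coda /jj/ has 2 consonants (> 1) → ill-formed
vud — violates constraint (iii): syllable 1 coda contains /d/, which is not a licensed coda consonant → ill-formed
vwuk — σ1 onset /vw/ (2→5 rises), coda /k/ ok → well-formed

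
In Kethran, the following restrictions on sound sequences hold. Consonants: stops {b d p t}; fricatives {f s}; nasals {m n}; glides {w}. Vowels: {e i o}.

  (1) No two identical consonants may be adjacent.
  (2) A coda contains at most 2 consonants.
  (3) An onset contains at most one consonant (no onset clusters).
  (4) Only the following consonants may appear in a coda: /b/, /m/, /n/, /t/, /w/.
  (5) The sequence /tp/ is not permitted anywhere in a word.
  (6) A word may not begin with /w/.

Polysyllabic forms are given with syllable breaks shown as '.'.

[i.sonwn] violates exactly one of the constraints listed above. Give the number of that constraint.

[i.sonwn]: syllable 2 coda /nwn/ has 3 consonants (> 2).
This is a violation of constraint 2: "A coda contains at most 2 consonants."
The remaining constraints (1, 3, 4, 5, 6) are satisfied.

2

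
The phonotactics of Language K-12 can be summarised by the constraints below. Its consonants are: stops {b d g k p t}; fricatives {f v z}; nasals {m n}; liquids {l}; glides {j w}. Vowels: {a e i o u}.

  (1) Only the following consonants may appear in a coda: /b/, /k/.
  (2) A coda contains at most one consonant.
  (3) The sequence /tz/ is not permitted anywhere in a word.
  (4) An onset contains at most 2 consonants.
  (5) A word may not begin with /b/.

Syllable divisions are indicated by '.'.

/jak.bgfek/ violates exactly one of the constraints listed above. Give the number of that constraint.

/jak.bgfek/: syllable 2 onset /bgf/ has 3 consonants (> 2).
This is a violation of constraint 4: "An onset contains at most 2 consonants."
The remaining constraints (1, 2, 3, 5) are satisfied.

4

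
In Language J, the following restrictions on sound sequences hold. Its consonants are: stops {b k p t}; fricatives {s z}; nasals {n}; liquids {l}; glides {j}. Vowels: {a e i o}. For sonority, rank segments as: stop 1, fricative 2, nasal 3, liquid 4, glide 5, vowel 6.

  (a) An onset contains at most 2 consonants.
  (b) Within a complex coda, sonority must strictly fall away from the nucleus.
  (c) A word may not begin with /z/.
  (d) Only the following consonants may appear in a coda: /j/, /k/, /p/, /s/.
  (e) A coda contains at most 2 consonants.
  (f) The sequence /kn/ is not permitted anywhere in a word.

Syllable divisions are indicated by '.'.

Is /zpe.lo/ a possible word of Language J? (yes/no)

no

/zpe.lo/ — violates constraint (c): word begins with /z/ → phonotactically illegal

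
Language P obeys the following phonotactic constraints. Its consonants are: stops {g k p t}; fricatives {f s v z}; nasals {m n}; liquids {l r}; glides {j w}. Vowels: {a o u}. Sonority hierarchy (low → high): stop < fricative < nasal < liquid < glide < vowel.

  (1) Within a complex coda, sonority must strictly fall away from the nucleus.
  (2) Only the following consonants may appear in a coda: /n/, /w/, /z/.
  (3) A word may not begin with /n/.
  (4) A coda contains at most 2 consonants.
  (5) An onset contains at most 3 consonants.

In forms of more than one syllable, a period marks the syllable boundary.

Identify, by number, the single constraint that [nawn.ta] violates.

3

[nawn.ta]: word begins with /n/.
This is a violation of constraint 3: "A word may not begin with /n/."
The remaining constraints (1, 2, 4, 5) are satisfied.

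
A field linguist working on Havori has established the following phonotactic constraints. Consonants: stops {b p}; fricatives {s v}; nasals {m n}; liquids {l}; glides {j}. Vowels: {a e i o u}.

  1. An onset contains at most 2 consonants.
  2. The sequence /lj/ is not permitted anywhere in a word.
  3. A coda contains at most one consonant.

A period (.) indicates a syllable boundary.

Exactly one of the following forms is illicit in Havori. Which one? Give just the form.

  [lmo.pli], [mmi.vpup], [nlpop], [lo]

[lmo.pli] — σ1 onset /lm/ (2C), coda /∅/ ok; σ2 onset /pl/ (2C), coda /∅/ ok → licit
[mmi.vpup] — σ1 onset /mm/ (2C), coda /∅/ ok; σ2 onset /vp/ (2C), coda /p/ ok → licit
[nlpop] — violates constraint 1: syllable 1 onset /nlp/ has 3 consonants (> 2) → illicit
[lo] — σ1 onset /l/, coda /∅/ ok → licit

[nlpop]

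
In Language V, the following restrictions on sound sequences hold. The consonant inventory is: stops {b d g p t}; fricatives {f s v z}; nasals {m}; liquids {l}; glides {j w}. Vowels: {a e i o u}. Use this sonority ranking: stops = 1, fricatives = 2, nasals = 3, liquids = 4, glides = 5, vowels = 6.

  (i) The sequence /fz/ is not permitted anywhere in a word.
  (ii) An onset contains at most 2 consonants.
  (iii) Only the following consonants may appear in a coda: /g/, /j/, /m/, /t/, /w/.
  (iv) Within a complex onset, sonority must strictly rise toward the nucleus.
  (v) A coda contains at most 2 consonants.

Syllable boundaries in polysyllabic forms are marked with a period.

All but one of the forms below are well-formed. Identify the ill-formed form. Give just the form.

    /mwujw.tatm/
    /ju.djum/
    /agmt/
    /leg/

/agmt/

/mwujw.tatm/ — σ1 onset /mw/ (3→5 rises), coda /jw/ (2C) ok; σ2 onset /t/, coda /tm/ (2C) ok → well-formed
/ju.djum/ — σ1 onset /j/, coda /∅/ ok; σ2 onset /dj/ (1→5 rises), coda /m/ ok → well-formed
/agmt/ — violates constraint (v): syllable 1 coda /gmt/ has 3 consonants (> 2) → ill-formed
/leg/ — σ1 onset /l/, coda /g/ ok → well-formed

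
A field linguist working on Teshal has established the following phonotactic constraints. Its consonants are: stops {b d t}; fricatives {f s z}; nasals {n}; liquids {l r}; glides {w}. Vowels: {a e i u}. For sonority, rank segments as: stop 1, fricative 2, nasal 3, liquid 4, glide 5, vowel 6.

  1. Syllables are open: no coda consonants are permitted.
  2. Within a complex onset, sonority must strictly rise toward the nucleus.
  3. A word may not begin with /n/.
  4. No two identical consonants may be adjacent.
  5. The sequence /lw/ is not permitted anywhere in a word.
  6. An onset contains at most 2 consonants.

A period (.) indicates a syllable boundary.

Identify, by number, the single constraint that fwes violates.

1

fwes: syllable 1 coda /s/ has 1 consonant (> 0).
This is a violation of constraint 1: "Syllables are open: no coda consonants are permitted."
The remaining constraints (2, 3, 4, 5, 6) are satisfied.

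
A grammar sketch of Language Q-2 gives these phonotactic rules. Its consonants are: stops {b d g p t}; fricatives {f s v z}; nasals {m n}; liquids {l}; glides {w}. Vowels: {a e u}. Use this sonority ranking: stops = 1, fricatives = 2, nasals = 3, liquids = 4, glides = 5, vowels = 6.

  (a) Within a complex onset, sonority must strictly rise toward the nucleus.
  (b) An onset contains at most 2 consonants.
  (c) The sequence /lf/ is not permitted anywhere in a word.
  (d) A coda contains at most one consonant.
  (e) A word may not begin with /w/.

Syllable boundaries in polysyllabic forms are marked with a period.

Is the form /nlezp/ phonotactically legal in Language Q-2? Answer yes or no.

/nlezp/ — violates constraint (d): syllable 1 coda /zp/ has 2 consonants (> 1) → phonotactically illegal

no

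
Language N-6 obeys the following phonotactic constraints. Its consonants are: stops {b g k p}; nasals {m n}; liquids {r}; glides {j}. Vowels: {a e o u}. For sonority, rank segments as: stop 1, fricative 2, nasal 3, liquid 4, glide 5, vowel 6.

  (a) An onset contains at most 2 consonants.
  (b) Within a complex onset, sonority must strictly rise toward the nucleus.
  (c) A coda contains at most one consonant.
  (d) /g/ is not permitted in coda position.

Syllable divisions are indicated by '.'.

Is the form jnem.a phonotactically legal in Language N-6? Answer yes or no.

no

jnem.a — violates constraint (b): syllable 1 onset /jn/: /j/ (glide, 5) → /n/ (nasal, 3) does not rise → phonotactically illegal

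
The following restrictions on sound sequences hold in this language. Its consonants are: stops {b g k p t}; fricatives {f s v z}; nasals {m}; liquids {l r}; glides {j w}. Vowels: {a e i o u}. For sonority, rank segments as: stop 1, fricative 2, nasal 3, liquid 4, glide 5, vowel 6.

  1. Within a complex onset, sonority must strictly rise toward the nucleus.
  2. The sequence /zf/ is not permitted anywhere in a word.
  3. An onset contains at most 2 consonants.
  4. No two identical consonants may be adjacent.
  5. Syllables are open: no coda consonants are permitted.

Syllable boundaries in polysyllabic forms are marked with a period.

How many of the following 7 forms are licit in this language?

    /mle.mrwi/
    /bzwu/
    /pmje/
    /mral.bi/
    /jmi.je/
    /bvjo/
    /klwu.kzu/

0

/mle.mrwi/ — violates constraint 3: syllable 2 onset /mrw/ has 3 consonants (> 2) → illicit
/bzwu/ — violates constraint 3: syllable 1 onset /bzw/ has 3 consonants (> 2) → illicit
/pmje/ — violates constraint 3: syllable 1 onset /pmj/ has 3 consonants (> 2) → illicit
/mral.bi/ — violates constraint 5: syllable 1 coda /l/ has 1 consonant (> 0) → illicit
/jmi.je/ — violates constraint 1: syllable 1 onset /jm/: /j/ (glide, 5) → /m/ (nasal, 3) does not rise → illicit
/bvjo/ — violates constraint 3: syllable 1 onset /bvj/ has 3 consonants (> 2) → illicit
/klwu.kzu/ — violates constraint 3: syllable 1 onset /klw/ has 3 consonants (> 2) → illicit
No form is licit → 0.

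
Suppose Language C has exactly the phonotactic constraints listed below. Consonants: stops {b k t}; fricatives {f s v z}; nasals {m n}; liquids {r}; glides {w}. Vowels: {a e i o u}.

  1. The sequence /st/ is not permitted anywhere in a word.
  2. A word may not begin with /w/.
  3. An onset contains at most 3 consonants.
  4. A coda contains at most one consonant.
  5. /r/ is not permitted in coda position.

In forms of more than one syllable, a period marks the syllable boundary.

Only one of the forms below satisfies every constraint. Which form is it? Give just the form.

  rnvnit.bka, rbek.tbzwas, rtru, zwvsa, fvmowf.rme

rtru

rnvnit.bka — violates constraint 3: syllable 1 onset /rnvn/ has 4 consonants (> 3) → illicit
rbek.tbzwas — violates constraint 3: syllable 2 onset /tbzw/ has 4 consonants (> 3) → illicit
rtru — σ1 onset /rtr/ (3C), coda /∅/ ok → licit
zwvsa — violates constraint 3: syllable 1 onset /zwvs/ has 4 consonants (> 3) → illicit
fvmowf.rme — violates constraint 4: syllable 1 coda /wf/ has 2 consonants (> 1) → illicit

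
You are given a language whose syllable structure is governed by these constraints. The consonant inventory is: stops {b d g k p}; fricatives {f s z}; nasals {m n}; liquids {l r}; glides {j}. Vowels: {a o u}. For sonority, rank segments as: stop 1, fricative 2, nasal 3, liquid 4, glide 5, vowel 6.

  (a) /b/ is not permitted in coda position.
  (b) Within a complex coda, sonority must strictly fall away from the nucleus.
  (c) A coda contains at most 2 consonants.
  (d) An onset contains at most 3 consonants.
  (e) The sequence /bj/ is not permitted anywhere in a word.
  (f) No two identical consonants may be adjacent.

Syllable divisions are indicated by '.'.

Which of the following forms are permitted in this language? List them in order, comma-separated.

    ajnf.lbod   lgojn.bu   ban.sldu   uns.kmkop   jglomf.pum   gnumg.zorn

lgojn.bu, ban.sldu, uns.kmkop, jglomf.pum, gnumg.zorn

ajnf.lbod — violates constraint (c): syllable 1 coda /jnf/ has 3 consonants (> 2) → not permitted
lgojn.bu — σ1 onset /lg/ (2C), coda /jn/ (5→3 falls) ok; σ2 onset /b/, coda /∅/ ok → permitted
ban.sldu — σ1 onset /b/, coda /n/ ok; σ2 onset /sld/ (3C), coda /∅/ ok → permitted
uns.kmkop — σ1 onset /∅/, coda /ns/ (3→2 falls) ok; σ2 onset /kmk/ (3C), coda /p/ ok → permitted
jglomf.pum — σ1 onset /jgl/ (3C), coda /mf/ (3→2 falls) ok; σ2 onset /p/, coda /m/ ok → permitted
gnumg.zorn — σ1 onset /gn/ (2C), coda /mg/ (3→1 falls) ok; σ2 onset /z/, coda /rn/ (4→3 falls) ok → permitted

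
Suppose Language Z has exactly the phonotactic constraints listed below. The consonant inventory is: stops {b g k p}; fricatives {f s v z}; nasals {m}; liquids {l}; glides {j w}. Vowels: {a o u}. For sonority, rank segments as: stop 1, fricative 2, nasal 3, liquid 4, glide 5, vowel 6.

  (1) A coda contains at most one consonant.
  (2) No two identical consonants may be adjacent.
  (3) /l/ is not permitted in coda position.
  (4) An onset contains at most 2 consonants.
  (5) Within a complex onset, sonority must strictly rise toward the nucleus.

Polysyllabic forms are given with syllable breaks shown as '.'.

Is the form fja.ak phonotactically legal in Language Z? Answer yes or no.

yes

fja.ak — σ1 onset /fj/ (2→5 rises), coda /∅/ ok; σ2 onset /∅/, coda /k/ ok → phonotactically legal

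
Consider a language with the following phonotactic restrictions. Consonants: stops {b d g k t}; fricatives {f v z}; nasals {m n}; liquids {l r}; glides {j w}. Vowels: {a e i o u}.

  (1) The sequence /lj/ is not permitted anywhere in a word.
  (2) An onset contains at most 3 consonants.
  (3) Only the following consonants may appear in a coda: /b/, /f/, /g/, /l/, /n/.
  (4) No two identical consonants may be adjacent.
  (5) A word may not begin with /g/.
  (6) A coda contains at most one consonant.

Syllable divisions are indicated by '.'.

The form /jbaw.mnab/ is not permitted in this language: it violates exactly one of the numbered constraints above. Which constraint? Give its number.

3

/jbaw.mnab/: syllable 1 coda contains /w/, which is not a licensed coda consonant.
This is a violation of constraint 3: "Only the following consonants may appear in a coda: /b/, /f/, /g/, /l/, /n/."
The remaining constraints (1, 2, 4, 5, 6) are satisfied.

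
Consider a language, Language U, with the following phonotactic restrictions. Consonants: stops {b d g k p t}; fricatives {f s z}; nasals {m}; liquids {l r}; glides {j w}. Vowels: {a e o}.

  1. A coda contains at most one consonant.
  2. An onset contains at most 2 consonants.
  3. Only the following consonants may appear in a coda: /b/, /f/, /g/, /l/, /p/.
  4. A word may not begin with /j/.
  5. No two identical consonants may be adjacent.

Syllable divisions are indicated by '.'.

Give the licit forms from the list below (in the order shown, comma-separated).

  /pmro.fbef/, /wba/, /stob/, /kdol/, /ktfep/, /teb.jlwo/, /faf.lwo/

/wba/, /stob/, /kdol/, /faf.lwo/

/pmro.fbef/ — violates constraint 2: syllable 1 onset /pmr/ has 3 consonants (> 2) → illicit
/wba/ — σ1 onset /wb/ (2C), coda /∅/ ok → licit
/stob/ — σ1 onset /st/ (2C), coda /b/ ok → licit
/kdol/ — σ1 onset /kd/ (2C), coda /l/ ok → licit
/ktfep/ — violates constraint 2: syllable 1 onset /ktf/ has 3 consonants (> 2) → illicit
/teb.jlwo/ — violates constraint 2: syllable 2 onset /jlw/ has 3 consonants (> 2) → illicit
/faf.lwo/ — σ1 onset /f/, coda /f/ ok; σ2 onset /lw/ (2C), coda /∅/ ok → licit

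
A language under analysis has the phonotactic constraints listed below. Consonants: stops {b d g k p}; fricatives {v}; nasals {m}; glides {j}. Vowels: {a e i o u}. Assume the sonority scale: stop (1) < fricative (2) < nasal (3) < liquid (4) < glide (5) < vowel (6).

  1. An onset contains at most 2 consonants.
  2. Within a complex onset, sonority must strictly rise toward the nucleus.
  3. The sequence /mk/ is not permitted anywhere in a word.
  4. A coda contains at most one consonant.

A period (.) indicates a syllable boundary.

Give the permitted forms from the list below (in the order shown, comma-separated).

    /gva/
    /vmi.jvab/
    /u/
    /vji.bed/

/gva/ — σ1 onset /gv/ (1→2 rises), coda /∅/ ok → permitted
/vmi.jvab/ — violates constraint 2: syllable 2 onset /jv/: /j/ (glide, 5) → /v/ (fricative, 2) does not rise → not permitted
/u/ — σ1 onset /∅/, coda /∅/ ok → permitted
/vji.bed/ — σ1 onset /vj/ (2→5 rises), coda /∅/ ok; σ2 onset /b/, coda /d/ ok → permitted

/gva/, /u/, /vji.bed/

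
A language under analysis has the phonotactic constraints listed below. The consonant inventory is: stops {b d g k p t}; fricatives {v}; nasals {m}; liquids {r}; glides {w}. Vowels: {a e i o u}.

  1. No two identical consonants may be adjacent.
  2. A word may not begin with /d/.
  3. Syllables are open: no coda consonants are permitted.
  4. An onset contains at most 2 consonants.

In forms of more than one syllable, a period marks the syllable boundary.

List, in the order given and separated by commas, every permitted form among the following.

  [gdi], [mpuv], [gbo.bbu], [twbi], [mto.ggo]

[gdi] — σ1 onset /gd/ (2C), coda /∅/ ok → permitted
[mpuv] — violates constraint 3: syllable 1 coda /v/ has 1 consonant (> 0) → not permitted
[gbo.bbu] — violates constraint 1: adjacent identical consonants /bb/ → not permitted
[twbi] — violates constraint 4: syllable 1 onset /twb/ has 3 consonants (> 2) → not permitted
[mto.ggo] — violates constraint 1: adjacent identical consonants /gg/ → not permitted

[gdi]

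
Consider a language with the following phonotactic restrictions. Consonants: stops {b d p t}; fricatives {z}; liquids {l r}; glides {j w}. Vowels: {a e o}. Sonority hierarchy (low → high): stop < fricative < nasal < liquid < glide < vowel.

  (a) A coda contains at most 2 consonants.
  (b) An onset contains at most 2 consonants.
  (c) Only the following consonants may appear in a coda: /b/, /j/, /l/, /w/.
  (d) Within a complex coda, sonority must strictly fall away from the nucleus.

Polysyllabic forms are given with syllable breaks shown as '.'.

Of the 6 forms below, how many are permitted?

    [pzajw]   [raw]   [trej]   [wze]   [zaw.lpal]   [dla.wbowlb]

[pzajw] — violates constraint (d): syllable 1 coda /jw/: /j/ (glide, 5) → /w/ (glide, 5) does not fall → not permitted
[raw] — σ1 onset /r/, coda /w/ ok → permitted
[trej] — σ1 onset /tr/ (2C), coda /j/ ok → permitted
[wze] — σ1 onset /wz/ (2C), coda /∅/ ok → permitted
[zaw.lpal] — σ1 onset /z/, coda /w/ ok; σ2 onset /lp/ (2C), coda /l/ ok → permitted
[dla.wbowlb] — violates constraint (a): syllable 2 coda /wlb/ has 3 consonants (> 2) → not permitted
Permitted: [raw], [trej], [wze], [zaw.lpal] → 4.

4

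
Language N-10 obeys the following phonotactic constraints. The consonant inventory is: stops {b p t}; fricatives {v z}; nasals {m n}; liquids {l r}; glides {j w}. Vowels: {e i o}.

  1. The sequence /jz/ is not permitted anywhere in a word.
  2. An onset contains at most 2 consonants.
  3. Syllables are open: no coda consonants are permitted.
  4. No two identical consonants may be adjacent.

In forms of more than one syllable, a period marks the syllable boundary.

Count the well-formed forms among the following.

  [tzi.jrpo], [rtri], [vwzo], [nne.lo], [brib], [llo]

0

[tzi.jrpo] — violates constraint 2: syllable 2 onset /jrp/ has 3 consonants (> 2) → ill-formed
[rtri] — violates constraint 2: syllable 1 onset /rtr/ has 3 consonants (> 2) → ill-formed
[vwzo] — violates constraint 2: syllable 1 onset /vwz/ has 3 consonants (> 2) → ill-formed
[nne.lo] — violates constraint 4: adjacent identical consonants /nn/ → ill-formed
[brib] — violates constraint 3: syllable 1 coda /b/ has 1 consonant (> 0) → ill-formed
[llo] — violates constraint 4: adjacent identical consonants /ll/ → ill-formed
No form is well-formed → 0.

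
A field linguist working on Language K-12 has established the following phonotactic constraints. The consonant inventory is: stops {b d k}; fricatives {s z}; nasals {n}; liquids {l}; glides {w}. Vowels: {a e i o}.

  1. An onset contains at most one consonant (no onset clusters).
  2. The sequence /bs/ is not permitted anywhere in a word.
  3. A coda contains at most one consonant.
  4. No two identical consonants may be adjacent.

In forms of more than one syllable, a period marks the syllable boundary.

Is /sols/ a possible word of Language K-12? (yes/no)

no

/sols/ — violates constraint 3: syllable 1 coda /ls/ has 2 consonants (> 1) → ill-formed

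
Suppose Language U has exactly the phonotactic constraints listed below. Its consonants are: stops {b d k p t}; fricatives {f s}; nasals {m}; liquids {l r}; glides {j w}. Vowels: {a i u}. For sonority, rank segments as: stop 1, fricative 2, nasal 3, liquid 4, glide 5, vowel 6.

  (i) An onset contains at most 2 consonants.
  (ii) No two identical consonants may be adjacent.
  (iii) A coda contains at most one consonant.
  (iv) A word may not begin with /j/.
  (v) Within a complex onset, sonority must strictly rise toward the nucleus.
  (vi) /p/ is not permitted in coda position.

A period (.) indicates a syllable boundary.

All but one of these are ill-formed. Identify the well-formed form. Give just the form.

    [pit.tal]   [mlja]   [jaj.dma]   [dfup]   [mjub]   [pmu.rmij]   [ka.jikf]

[pit.tal] — violates constraint (ii): adjacent identical consonants /tt/ → ill-formed
[mlja] — violates constraint (i): syllable 1 onset /mlj/ has 3 consonants (> 2) → ill-formed
[jaj.dma] — violates constraint (iv): word begins with /j/ → ill-formed
[dfup] — violates constraint (vi): syllable 1 coda contains /p/ → ill-formed
[mjub] — σ1 onset /mj/ (3→5 rises), coda /b/ ok → well-formed
[pmu.rmij] — violates constraint (v): syllable 2 onset /rm/: /r/ (liquid, 4) → /m/ (nasal, 3) does not rise → ill-formed
[ka.jikf] — violates constraint (iii): syllable 2 coda /kf/ has 2 consonants (> 1) → ill-formed

[mjub]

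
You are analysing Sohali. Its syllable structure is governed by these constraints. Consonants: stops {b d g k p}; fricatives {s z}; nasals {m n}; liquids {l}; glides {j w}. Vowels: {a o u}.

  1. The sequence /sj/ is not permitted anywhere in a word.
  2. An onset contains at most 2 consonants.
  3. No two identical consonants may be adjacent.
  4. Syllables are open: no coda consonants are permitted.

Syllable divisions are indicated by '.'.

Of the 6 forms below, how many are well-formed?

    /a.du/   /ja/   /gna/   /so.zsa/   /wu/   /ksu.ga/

6

/a.du/ — σ1 onset /∅/, coda /∅/ ok; σ2 onset /d/, coda /∅/ ok → well-formed
/ja/ — σ1 onset /j/, coda /∅/ ok → well-formed
/gna/ — σ1 onset /gn/ (2C), coda /∅/ ok → well-formed
/so.zsa/ — σ1 onset /s/, coda /∅/ ok; σ2 onset /zs/ (2C), coda /∅/ ok → well-formed
/wu/ — σ1 onset /w/, coda /∅/ ok → well-formed
/ksu.ga/ — σ1 onset /ks/ (2C), coda /∅/ ok; σ2 onset /g/, coda /∅/ ok → well-formed
Well-formed: /a.du/, /ja/, /gna/, /so.zsa/, /wu/, /ksu.ga/ → 6.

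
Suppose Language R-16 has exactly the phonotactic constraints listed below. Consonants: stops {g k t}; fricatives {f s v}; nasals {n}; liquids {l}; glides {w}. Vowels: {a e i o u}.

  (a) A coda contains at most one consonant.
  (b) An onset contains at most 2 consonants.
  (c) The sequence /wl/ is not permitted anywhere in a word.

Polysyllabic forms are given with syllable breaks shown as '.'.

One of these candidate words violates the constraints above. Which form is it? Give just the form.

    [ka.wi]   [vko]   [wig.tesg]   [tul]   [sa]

[wig.tesg]

[ka.wi] — σ1 onset /k/, coda /∅/ ok; σ2 onset /w/, coda /∅/ ok → well-formed
[vko] — σ1 onset /vk/ (2C), coda /∅/ ok → well-formed
[wig.tesg] — violates constraint (a): syllable 2 coda /sg/ has 2 consonants (> 1) → ill-formed
[tul] — σ1 onset /t/, coda /l/ ok → well-formed
[sa] — σ1 onset /s/, coda /∅/ ok → well-formed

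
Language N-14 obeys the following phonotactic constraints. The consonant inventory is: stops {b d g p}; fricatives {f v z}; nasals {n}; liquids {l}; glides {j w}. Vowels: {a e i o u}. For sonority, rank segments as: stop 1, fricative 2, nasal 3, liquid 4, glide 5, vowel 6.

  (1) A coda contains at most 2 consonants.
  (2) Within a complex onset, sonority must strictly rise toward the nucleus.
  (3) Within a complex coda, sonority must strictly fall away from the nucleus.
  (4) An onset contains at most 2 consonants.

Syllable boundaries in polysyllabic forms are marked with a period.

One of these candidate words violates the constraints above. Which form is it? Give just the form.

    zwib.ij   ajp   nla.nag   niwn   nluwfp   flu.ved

nluwfp

zwib.ij — σ1 onset /zw/ (2→5 rises), coda /b/ ok; σ2 onset /∅/, coda /j/ ok → phonotactically legal
ajp — σ1 onset /∅/, coda /jp/ (5→1 falls) ok → phonotactically legal
nla.nag — σ1 onset /nl/ (3→4 rises), coda /∅/ ok; σ2 onset /n/, coda /g/ ok → phonotactically legal
niwn — σ1 onset /n/, coda /wn/ (5→3 falls) ok → phonotactically legal
nluwfp — violates constraint 1: syllable 1 coda /wfp/ has 3 consonants (> 2) → phonotactically illegal
flu.ved — σ1 onset /fl/ (2→4 rises), coda /∅/ ok; σ2 onset /v/, coda /d/ ok → phonotactically legal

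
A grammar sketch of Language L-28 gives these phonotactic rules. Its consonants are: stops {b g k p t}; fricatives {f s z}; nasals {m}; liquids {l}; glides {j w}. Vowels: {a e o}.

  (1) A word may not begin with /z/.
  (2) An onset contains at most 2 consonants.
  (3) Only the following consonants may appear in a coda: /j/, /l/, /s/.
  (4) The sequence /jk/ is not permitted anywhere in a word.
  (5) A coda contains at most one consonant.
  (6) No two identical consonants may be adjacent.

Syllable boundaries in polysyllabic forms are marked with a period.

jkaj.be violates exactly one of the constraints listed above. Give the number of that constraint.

jkaj.be: contains banned sequence /jk/.
This is a violation of constraint 4: "The sequence /jk/ is not permitted anywhere in a word."
The remaining constraints (1, 2, 3, 5, 6) are satisfied.

4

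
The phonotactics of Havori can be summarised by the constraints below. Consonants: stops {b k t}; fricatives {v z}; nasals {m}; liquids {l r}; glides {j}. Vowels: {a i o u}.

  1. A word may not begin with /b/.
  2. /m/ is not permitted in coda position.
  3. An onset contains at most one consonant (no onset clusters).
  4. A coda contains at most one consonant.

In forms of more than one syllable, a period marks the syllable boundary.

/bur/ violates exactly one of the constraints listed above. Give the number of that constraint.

1

/bur/: word begins with /b/.
This is a violation of constraint 1: "A word may not begin with /b/."
The remaining constraints (2, 3, 4) are satisfied.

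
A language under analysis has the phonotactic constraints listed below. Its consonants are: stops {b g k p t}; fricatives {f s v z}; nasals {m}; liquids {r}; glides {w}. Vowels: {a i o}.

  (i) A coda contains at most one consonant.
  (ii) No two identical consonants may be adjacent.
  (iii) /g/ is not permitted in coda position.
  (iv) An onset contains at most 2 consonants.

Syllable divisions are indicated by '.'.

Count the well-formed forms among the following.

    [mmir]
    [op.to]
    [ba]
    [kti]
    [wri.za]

4

[mmir] — violates constraint (ii): adjacent identical consonants /mm/ → ill-formed
[op.to] — σ1 onset /∅/, coda /p/ ok; σ2 onset /t/, coda /∅/ ok → well-formed
[ba] — σ1 onset /b/, coda /∅/ ok → well-formed
[kti] — σ1 onset /kt/ (2C), coda /∅/ ok → well-formed
[wri.za] — σ1 onset /wr/ (2C), coda /∅/ ok; σ2 onset /z/, coda /∅/ ok → well-formed
Well-formed: [op.to], [ba], [kti], [wri.za] → 4.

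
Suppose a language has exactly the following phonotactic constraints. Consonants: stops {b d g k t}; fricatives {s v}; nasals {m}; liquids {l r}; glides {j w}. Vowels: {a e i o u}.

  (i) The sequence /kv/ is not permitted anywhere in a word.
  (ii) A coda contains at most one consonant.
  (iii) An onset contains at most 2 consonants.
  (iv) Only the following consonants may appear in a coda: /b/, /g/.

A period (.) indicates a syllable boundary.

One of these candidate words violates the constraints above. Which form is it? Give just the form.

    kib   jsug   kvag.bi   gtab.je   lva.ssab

kvag.bi

kib — σ1 onset /k/, coda /b/ ok → well-formed
jsug — σ1 onset /js/ (2C), coda /g/ ok → well-formed
kvag.bi — violates constraint (i): contains banned sequence /kv/ → ill-formed
gtab.je — σ1 onset /gt/ (2C), coda /b/ ok; σ2 onset /j/, coda /∅/ ok → well-formed
lva.ssab — σ1 onset /lv/ (2C), coda /∅/ ok; σ2 onset /ss/ (2C), coda /b/ ok → well-formed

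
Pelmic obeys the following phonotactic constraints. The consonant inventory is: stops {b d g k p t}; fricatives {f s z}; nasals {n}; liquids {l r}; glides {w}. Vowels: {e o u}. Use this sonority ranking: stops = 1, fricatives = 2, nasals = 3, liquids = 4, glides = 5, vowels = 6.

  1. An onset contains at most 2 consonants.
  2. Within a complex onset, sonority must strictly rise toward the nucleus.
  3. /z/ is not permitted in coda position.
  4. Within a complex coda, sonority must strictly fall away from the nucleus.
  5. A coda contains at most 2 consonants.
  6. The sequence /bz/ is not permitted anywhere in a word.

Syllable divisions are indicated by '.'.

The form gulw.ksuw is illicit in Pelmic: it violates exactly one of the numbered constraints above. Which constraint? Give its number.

gulw.ksuw: syllable 1 coda /lw/: /l/ (liquid, 4) → /w/ (glide, 5) does not fall.
This is a violation of constraint 4: "Within a complex coda, sonority must strictly fall away from the nucleus."
The remaining constraints (1, 2, 3, 5, 6) are satisfied.

4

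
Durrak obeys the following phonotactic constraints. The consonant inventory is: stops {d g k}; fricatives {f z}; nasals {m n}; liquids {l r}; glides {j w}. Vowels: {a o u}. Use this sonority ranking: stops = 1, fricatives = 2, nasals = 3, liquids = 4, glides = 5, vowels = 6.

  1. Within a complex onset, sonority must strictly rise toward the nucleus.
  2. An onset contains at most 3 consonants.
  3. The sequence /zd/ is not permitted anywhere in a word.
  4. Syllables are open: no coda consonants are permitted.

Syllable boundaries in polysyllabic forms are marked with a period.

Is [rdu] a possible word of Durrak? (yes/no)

[rdu] — violates constraint 1: syllable 1 onset /rd/: /r/ (liquid, 4) → /d/ (stop, 1) does not rise → phonotactically illegal

no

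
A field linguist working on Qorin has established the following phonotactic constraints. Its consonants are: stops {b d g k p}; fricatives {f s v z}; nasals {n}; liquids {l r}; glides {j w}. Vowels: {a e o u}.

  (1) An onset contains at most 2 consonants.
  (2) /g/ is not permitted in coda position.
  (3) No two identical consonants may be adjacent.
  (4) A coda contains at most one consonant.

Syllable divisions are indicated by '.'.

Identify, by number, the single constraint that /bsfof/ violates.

/bsfof/: syllable 1 onset /bsf/ has 3 consonants (> 2).
This is a violation of constraint 1: "An onset contains at most 2 consonants."
The remaining constraints (2, 3, 4) are satisfied.

1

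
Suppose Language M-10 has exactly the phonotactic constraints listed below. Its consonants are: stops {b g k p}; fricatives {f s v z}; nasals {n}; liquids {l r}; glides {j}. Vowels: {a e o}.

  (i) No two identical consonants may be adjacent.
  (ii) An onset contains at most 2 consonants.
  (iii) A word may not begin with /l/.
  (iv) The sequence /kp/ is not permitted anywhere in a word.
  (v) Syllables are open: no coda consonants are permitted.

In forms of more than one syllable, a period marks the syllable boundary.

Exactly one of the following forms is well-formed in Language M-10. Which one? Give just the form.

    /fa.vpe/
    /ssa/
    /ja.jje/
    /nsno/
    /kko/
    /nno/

/fa.vpe/

/fa.vpe/ — σ1 onset /f/, coda /∅/ ok; σ2 onset /vp/ (2C), coda /∅/ ok → well-formed
/ssa/ — violates constraint (i): adjacent identical consonants /ss/ → ill-formed
/ja.jje/ — violates constraint (i): adjacent identical consonants /jj/ → ill-formed
/nsno/ — violates constraint (ii): syllable 1 onset /nsn/ has 3 consonants (> 2) → ill-formed
/kko/ — violates constraint (i): adjacent identical consonants /kk/ → ill-formed
/nno/ — violates constraint (i): adjacent identical consonants /nn/ → ill-formed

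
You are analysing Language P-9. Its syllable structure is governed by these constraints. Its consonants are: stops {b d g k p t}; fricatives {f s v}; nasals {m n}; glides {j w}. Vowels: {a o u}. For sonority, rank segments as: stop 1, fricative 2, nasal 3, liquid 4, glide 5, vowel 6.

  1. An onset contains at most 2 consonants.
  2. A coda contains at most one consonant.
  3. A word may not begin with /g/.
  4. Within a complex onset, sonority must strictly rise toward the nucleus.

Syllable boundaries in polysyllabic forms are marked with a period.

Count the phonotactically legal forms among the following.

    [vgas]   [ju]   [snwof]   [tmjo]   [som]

[vgas] — violates constraint 4: syllable 1 onset /vg/: /v/ (fricative, 2) → /g/ (stop, 1) does not rise → phonotactically illegal
[ju] — σ1 onset /j/, coda /∅/ ok → phonotactically legal
[snwof] — violates constraint 1: syllable 1 onset /snw/ has 3 consonants (> 2) → phonotactically illegal
[tmjo] — violates constraint 1: syllable 1 onset /tmj/ has 3 consonants (> 2) → phonotactically illegal
[som] — σ1 onset /s/, coda /m/ ok → phonotactically legal
Phonotactically legal: [ju], [som] → 2.

2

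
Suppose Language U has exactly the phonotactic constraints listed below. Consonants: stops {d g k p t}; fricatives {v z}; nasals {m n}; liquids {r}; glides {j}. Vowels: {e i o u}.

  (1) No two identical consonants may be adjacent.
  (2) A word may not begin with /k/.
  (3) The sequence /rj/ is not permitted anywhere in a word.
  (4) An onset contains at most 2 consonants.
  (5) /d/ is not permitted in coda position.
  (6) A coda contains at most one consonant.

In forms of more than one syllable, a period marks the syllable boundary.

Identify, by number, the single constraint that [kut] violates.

2

[kut]: word begins with /k/.
This is a violation of constraint 2: "A word may not begin with /k/."
The remaining constraints (1, 3, 4, 5, 6) are satisfied.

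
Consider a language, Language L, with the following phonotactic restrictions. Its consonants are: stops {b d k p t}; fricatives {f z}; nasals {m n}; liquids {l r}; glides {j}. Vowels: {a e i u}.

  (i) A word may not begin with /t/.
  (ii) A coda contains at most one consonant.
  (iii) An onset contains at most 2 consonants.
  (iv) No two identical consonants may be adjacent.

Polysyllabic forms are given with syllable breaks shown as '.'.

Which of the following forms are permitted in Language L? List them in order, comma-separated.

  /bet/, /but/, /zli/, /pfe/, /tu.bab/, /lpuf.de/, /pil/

/bet/ — σ1 onset /b/, coda /t/ ok → permitted
/but/ — σ1 onset /b/, coda /t/ ok → permitted
/zli/ — σ1 onset /zl/ (2C), coda /∅/ ok → permitted
/pfe/ — σ1 onset /pf/ (2C), coda /∅/ ok → permitted
/tu.bab/ — violates constraint (i): word begins with /t/ → not permitted
/lpuf.de/ — σ1 onset /lp/ (2C), coda /f/ ok; σ2 onset /d/, coda /∅/ ok → permitted
/pil/ — σ1 onset /p/, coda /l/ ok → permitted

/bet/, /but/, /zli/, /pfe/, /lpuf.de/, /pil/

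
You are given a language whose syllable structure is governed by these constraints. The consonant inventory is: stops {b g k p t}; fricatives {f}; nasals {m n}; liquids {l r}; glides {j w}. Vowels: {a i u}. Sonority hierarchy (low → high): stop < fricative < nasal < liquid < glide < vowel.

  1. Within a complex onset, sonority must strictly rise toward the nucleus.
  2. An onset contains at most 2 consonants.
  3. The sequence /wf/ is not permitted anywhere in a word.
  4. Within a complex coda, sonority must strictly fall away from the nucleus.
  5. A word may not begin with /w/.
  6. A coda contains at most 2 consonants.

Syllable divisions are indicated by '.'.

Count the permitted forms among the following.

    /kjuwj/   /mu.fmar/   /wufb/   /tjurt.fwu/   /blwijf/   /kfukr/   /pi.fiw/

/kjuwj/ — violates constraint 4: syllable 1 coda /wj/: /w/ (glide, 5) → /j/ (glide, 5) does not fall → not permitted
/mu.fmar/ — σ1 onset /m/, coda /∅/ ok; σ2 onset /fm/ (2→3 rises), coda /r/ ok → permitted
/wufb/ — violates constraint 5: word begins with /w/ → not permitted
/tjurt.fwu/ — σ1 onset /tj/ (1→5 rises), coda /rt/ (4→1 falls) ok; σ2 onset /fw/ (2→5 rises), coda /∅/ ok → permitted
/blwijf/ — violates constraint 2: syllable 1 onset /blw/ has 3 consonants (> 2) → not permitted
/kfukr/ — violates constraint 4: syllable 1 coda /kr/: /k/ (stop, 1) → /r/ (liquid, 4) does not fall → not permitted
/pi.fiw/ — σ1 onset /p/, coda /∅/ ok; σ2 onset /f/, coda /w/ ok → permitted
Permitted: /mu.fmar/, /tjurt.fwu/, /pi.fiw/ → 3.

3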